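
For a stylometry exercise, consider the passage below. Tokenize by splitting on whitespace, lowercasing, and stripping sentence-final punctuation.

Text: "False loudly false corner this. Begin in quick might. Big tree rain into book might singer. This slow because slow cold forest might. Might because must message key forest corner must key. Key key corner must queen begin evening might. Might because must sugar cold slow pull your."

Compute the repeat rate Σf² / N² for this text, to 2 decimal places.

Frequencies: might:6, must:4, key:4, corner:3, slow:3, because:3, false:2, this:2, begin:2, cold:2, forest:2, loudly:1, in:1, quick:1, big:1, tree:1, rain:1, into:1, book:1, singer:1, … (6 more, each freq 1)
Σf² = 130; N² = 2304
Repeat rate = 130 / 2304 = 0.06

0.06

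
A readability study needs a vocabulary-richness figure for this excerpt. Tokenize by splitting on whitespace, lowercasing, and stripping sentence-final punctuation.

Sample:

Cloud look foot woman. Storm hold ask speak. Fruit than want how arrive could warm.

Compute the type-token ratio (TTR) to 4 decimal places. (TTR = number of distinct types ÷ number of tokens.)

N = 15 tokens, V = 15 types.
TTR = V / N = 15 / 15 = 1.0000

1.0000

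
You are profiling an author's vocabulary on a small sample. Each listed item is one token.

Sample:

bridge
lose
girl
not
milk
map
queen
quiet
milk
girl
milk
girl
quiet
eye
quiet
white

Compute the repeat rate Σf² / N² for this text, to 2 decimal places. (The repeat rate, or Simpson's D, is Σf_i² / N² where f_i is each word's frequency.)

Frequencies: girl:3, milk:3, quiet:3, bridge:1, lose:1, not:1, map:1, queen:1, eye:1, white:1
Σf² = 34; N² = 256
Repeat rate = 34 / 256 = 0.13

0.13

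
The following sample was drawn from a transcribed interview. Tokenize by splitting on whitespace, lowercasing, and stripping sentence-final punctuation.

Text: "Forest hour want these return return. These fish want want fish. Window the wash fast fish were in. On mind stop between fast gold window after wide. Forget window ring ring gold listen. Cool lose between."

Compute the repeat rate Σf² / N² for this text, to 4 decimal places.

0.0509

Frequencies: want:3, fish:3, window:3, these:2, return:2, fast:2, between:2, gold:2, ring:2, forest:1, hour:1, the:1, wash:1, were:1, in:1, on:1, mind:1, stop:1, after:1, wide:1, … (4 more, each freq 1)
Σf² = 66; N² = 1296
Repeat rate = 66 / 1296 = 0.0509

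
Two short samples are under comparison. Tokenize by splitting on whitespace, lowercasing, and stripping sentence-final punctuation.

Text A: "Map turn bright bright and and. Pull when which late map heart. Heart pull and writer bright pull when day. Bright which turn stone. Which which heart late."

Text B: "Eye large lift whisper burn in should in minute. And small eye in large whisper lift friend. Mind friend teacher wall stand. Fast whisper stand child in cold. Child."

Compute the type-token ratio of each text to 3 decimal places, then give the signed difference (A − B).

-0.192

TTR(A) = 12/28 = 0.429
TTR(B) = 18/29 = 0.621
Difference = 0.429 − 0.621 = -0.192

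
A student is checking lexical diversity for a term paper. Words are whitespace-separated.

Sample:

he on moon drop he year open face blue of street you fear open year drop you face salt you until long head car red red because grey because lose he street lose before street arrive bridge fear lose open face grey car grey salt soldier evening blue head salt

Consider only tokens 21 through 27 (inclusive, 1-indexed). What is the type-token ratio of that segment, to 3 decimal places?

0.857

Segment tokens 21–27: until, long, head, car, red, red, because
Segment N = 7, segment V = 6.
TTR = 6 / 7 = 0.857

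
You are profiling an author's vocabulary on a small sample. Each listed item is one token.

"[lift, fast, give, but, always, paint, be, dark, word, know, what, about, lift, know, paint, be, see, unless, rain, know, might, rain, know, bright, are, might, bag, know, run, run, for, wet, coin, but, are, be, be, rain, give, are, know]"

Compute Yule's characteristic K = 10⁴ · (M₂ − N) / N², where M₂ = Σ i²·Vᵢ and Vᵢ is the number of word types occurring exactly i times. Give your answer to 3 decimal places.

Frequencies: know:6, be:4, rain:3, are:3, lift:2, give:2, but:2, paint:2, might:2, run:2, fast:1, always:1, dark:1, word:1, what:1, about:1, see:1, unless:1, bright:1, bag:1, … (3 more, each freq 1)
N = 41. Frequency spectrum: V_1=13, V_2=6, V_3=2, V_4=1, V_6=1
M₂ = 1²·13 + 2²·6 + 3²·2 + 4²·1 + 6²·1 = 107
K = 10000 × (107 − 41) / 41² = 392.623

392.623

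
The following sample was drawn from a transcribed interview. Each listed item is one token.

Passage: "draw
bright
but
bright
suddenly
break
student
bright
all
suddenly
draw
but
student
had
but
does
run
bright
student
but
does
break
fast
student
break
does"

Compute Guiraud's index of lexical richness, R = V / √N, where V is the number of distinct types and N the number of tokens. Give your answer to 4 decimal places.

2.1573

N = 26, V = 11.
√N = 5.099020
R = 11 / 5.099020 = 2.1573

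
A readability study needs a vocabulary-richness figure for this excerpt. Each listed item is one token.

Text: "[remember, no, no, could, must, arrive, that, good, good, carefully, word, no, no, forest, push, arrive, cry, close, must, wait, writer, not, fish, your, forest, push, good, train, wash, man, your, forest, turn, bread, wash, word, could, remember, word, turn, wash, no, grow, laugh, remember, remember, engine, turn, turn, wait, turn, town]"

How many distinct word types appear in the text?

Distinct types: {arrive, bread, carefully, close, could, cry, engine, fish, forest, good, grow, laugh, man, must, no, not, push, remember, that, town, train, turn, wait, wash, word, writer, your}
V = 27

27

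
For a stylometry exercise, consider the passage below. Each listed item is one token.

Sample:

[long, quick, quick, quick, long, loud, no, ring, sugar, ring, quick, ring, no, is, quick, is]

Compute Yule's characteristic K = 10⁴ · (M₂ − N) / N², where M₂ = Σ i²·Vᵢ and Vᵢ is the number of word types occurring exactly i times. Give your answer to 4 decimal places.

1250.0000

Frequencies: quick:5, ring:3, long:2, no:2, is:2, loud:1, sugar:1
N = 16. Frequency spectrum: V_1=2, V_2=3, V_3=1, V_5=1
M₂ = 1²·2 + 2²·3 + 3²·1 + 5²·1 = 48
K = 10000 × (48 − 16) / 16² = 1250.0000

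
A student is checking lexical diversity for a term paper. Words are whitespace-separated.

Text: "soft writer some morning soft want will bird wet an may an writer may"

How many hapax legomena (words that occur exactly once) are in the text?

6

Frequencies: soft:2, writer:2, an:2, may:2, some:1, morning:1, want:1, will:1, bird:1, wet:1
Hapax (freq=1): bird, morning, some, want, wet, will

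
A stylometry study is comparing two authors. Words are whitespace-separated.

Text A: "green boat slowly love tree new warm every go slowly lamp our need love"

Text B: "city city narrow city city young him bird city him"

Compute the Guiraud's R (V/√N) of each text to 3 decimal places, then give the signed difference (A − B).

1.626

A: V=12, N=14, R=3.207
B: V=5, N=10, R=1.581
Difference = 3.207 − 1.581 = 1.626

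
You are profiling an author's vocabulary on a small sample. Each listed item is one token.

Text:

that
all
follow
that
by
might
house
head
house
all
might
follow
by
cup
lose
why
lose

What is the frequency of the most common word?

2

Frequencies: that:2, all:2, follow:2, by:2, might:2, house:2, lose:2, head:1, cup:1, why:1
Most common: 'that' with frequency 2.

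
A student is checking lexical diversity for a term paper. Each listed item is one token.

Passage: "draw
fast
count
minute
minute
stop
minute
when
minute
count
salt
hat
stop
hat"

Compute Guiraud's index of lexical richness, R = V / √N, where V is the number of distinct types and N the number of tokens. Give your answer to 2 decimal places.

2.14

N = 14, V = 8.
√N = 3.741657
R = 8 / 3.741657 = 2.14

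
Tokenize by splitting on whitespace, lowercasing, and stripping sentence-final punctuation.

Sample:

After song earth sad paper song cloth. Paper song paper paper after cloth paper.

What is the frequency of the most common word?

5

Frequencies: paper:5, song:3, after:2, cloth:2, earth:1, sad:1
Most common: 'paper' with frequency 5.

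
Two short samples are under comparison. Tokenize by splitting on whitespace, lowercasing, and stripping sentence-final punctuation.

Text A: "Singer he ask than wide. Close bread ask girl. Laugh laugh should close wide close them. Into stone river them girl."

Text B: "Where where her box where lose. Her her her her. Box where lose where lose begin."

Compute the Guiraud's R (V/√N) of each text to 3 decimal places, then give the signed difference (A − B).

1.805

A: V=14, N=21, R=3.055
B: V=5, N=16, R=1.250
Difference = 3.055 − 1.250 = 1.805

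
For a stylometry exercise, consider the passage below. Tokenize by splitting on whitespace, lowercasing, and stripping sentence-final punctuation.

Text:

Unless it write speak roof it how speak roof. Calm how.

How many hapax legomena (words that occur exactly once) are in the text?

3

Frequencies: it:2, speak:2, roof:2, how:2, unless:1, write:1, calm:1
Hapax (freq=1): calm, unless, write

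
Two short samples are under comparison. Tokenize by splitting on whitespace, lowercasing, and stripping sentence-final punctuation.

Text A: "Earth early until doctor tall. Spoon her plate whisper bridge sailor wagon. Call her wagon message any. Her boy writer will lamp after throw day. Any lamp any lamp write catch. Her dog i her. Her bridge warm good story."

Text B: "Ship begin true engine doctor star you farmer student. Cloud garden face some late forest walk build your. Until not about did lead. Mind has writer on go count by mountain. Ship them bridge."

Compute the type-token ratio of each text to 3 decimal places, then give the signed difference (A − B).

TTR(A) = 29/40 = 0.725
TTR(B) = 33/34 = 0.971
Difference = 0.725 − 0.971 = -0.246

-0.246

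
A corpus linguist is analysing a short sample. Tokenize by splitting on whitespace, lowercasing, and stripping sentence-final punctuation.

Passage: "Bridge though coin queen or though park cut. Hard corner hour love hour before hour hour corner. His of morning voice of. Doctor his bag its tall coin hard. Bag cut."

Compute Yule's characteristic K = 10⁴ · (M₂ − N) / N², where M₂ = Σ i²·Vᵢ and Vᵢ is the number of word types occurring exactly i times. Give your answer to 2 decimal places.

291.36

Frequencies: hour:4, though:2, coin:2, cut:2, hard:2, corner:2, his:2, of:2, bag:2, bridge:1, queen:1, or:1, park:1, love:1, before:1, morning:1, voice:1, doctor:1, its:1, tall:1
N = 31. Frequency spectrum: V_1=11, V_2=8, V_4=1
M₂ = 1²·11 + 2²·8 + 4²·1 = 59
K = 10000 × (59 − 31) / 31² = 291.36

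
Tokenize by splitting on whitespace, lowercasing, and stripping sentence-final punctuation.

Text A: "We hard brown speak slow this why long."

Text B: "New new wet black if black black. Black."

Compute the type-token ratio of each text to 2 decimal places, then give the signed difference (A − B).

TTR(A) = 8/8 = 1.00
TTR(B) = 4/8 = 0.50
Difference = 1.00 − 0.50 = 0.50

0.50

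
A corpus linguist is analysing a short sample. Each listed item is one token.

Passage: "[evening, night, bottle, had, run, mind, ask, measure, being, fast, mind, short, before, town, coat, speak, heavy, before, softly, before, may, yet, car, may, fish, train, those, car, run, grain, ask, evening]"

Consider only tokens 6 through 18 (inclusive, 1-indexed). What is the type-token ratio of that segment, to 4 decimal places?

0.8462

Segment tokens 6–18: mind, ask, measure, being, fast, mind, short, before, town, coat, speak, heavy, before
Segment N = 13, segment V = 11.
TTR = 11 / 13 = 0.8462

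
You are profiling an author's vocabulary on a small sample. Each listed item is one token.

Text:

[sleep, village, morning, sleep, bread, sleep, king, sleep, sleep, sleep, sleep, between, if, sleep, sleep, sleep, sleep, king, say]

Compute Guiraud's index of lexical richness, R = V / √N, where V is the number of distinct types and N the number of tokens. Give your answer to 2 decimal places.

N = 19, V = 8.
√N = 4.358899
R = 8 / 4.358899 = 1.84

1.84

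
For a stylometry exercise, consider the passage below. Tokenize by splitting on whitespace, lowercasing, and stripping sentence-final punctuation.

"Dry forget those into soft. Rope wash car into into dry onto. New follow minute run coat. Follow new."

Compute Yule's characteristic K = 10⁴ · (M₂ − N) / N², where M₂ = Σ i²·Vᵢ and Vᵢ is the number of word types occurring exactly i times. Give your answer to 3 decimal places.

332.410

Frequencies: into:3, dry:2, new:2, follow:2, forget:1, those:1, soft:1, rope:1, wash:1, car:1, onto:1, minute:1, run:1, coat:1
N = 19. Frequency spectrum: V_1=10, V_2=3, V_3=1
M₂ = 1²·10 + 2²·3 + 3²·1 = 31
K = 10000 × (31 − 19) / 19² = 332.410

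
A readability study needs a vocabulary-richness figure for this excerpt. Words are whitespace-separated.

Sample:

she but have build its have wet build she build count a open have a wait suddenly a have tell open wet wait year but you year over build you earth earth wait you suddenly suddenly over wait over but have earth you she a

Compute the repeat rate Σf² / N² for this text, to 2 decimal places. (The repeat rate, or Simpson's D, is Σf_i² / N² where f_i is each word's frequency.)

0.07

Frequencies: have:5, build:4, a:4, wait:4, you:4, she:3, but:3, suddenly:3, over:3, earth:3, wet:2, open:2, year:2, its:1, count:1, tell:1
Σf² = 149; N² = 2025
Repeat rate = 149 / 2025 = 0.07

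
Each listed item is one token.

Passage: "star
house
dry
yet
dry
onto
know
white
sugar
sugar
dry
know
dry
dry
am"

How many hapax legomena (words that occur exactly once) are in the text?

6

Frequencies: dry:5, know:2, sugar:2, star:1, house:1, yet:1, onto:1, white:1, am:1
Hapax (freq=1): am, house, onto, star, white, yet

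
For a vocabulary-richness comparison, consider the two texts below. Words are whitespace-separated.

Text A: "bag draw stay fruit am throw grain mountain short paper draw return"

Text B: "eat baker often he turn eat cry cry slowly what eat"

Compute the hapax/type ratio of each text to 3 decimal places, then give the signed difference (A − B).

0.159

A: hapax=10, V=11, ratio=0.909
B: hapax=6, V=8, ratio=0.750
Difference = 0.909 − 0.750 = 0.159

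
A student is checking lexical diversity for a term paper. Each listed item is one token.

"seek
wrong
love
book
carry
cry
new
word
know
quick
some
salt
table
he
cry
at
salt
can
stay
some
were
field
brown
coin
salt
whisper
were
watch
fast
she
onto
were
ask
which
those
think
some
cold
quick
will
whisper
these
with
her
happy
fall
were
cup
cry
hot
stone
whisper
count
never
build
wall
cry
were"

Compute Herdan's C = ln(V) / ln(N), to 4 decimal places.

N = 58, V = 44.
ln(V) = 3.784190, ln(N) = 4.060443
C = 3.784190 / 4.060443 = 0.9320

0.9320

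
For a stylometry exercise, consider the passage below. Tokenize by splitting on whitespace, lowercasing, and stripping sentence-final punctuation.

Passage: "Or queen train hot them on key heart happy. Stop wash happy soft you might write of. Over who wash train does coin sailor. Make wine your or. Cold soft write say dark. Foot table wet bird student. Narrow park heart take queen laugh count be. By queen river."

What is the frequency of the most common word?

3

Frequencies: queen:3, or:2, train:2, heart:2, happy:2, wash:2, soft:2, write:2, hot:1, them:1, on:1, key:1, stop:1, you:1, might:1, of:1, over:1, who:1, does:1, coin:1, … (20 more, each freq 1)
Most common: 'queen' with frequency 3.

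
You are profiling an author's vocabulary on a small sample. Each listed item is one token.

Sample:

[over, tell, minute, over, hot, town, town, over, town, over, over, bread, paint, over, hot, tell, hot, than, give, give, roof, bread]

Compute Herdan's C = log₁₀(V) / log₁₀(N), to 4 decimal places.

0.7449

N = 22, V = 10.
log₁₀(V) = 1.000000, log₁₀(N) = 1.342423
C = 1.000000 / 1.342423 = 0.7449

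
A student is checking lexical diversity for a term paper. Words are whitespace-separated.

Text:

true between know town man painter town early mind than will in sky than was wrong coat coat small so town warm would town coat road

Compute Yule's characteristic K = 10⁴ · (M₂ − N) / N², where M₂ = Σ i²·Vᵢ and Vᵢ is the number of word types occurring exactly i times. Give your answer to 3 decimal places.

Frequencies: town:4, coat:3, than:2, true:1, between:1, know:1, man:1, painter:1, early:1, mind:1, will:1, in:1, sky:1, was:1, wrong:1, small:1, so:1, warm:1, would:1, road:1
N = 26. Frequency spectrum: V_1=17, V_2=1, V_3=1, V_4=1
M₂ = 1²·17 + 2²·1 + 3²·1 + 4²·1 = 46
K = 10000 × (46 − 26) / 26² = 295.858

295.858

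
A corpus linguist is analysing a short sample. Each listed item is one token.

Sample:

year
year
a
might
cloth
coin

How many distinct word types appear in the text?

5

Distinct types: {a, cloth, coin, might, year}
V = 5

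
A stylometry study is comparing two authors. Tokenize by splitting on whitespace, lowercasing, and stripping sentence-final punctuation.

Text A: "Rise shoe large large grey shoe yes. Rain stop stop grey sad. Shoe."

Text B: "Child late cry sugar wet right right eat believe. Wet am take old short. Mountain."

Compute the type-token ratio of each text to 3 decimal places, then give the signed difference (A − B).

-0.252

TTR(A) = 8/13 = 0.615
TTR(B) = 13/15 = 0.867
Difference = 0.615 − 0.867 = -0.252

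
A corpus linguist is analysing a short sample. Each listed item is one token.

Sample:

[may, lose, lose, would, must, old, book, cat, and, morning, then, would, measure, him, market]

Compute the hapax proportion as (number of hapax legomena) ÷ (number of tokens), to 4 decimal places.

Frequencies: lose:2, would:2, may:1, must:1, old:1, book:1, cat:1, and:1, morning:1, then:1, measure:1, him:1, market:1
Hapax count = 11; token count = 15.
Ratio = 11 / 15 = 0.7333

0.7333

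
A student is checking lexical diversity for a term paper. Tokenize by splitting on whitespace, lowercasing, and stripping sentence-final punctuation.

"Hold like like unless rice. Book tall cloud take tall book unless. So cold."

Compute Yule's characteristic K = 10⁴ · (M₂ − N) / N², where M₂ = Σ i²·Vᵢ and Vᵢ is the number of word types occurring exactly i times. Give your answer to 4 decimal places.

408.1633

Frequencies: like:2, unless:2, book:2, tall:2, hold:1, rice:1, cloud:1, take:1, so:1, cold:1
N = 14. Frequency spectrum: V_1=6, V_2=4
M₂ = 1²·6 + 2²·4 = 22
K = 10000 × (22 − 14) / 14² = 408.1633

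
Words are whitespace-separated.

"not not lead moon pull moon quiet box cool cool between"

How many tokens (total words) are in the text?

Tokens: not, not, lead, moon, pull, moon, quiet, box, cool, cool, between
N = 11

11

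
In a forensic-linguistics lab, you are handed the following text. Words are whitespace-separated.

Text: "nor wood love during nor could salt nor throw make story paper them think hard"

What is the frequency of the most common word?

3

Frequencies: nor:3, wood:1, love:1, during:1, could:1, salt:1, throw:1, make:1, story:1, paper:1, them:1, think:1, hard:1
Most common: 'nor' with frequency 3.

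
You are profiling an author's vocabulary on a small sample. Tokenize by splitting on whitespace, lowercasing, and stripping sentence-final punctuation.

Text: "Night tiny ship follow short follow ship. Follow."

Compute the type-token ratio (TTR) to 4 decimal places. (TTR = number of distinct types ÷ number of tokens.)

N = 8 tokens, V = 5 types.
TTR = V / N = 5 / 8 = 0.6250

0.6250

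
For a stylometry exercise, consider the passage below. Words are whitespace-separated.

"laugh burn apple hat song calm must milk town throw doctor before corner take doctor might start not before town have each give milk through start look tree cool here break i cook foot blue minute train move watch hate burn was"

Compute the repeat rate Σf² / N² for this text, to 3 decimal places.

0.031

Frequencies: burn:2, milk:2, town:2, doctor:2, before:2, start:2, laugh:1, apple:1, hat:1, song:1, calm:1, must:1, throw:1, corner:1, take:1, might:1, not:1, have:1, each:1, give:1, … (16 more, each freq 1)
Σf² = 54; N² = 1764
Repeat rate = 54 / 1764 = 0.031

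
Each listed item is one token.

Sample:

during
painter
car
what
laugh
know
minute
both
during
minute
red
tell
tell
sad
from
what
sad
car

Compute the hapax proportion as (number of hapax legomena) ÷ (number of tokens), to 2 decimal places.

Frequencies: during:2, car:2, what:2, minute:2, tell:2, sad:2, painter:1, laugh:1, know:1, both:1, red:1, from:1
Hapax count = 6; token count = 18.
Ratio = 6 / 18 = 0.33

0.33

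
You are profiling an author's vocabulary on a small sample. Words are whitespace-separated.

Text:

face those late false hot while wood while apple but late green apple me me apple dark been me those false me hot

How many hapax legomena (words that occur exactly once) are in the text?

Frequencies: me:4, apple:3, those:2, late:2, false:2, hot:2, while:2, face:1, wood:1, but:1, green:1, dark:1, been:1
Hapax (freq=1): been, but, dark, face, green, wood

6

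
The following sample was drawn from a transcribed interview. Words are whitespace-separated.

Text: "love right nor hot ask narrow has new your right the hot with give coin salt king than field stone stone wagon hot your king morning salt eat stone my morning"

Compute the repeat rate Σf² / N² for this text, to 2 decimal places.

0.06

Frequencies: hot:3, stone:3, right:2, your:2, salt:2, king:2, morning:2, love:1, nor:1, ask:1, narrow:1, has:1, new:1, the:1, with:1, give:1, coin:1, than:1, field:1, wagon:1, … (2 more, each freq 1)
Σf² = 53; N² = 961
Repeat rate = 53 / 961 = 0.06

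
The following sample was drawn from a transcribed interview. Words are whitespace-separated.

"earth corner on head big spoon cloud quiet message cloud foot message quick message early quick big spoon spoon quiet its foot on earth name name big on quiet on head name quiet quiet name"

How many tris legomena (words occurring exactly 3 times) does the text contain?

3

Frequencies: quiet:5, on:4, name:4, big:3, spoon:3, message:3, earth:2, head:2, cloud:2, foot:2, quick:2, corner:1, early:1, its:1
Words with frequency 3: big, message, spoon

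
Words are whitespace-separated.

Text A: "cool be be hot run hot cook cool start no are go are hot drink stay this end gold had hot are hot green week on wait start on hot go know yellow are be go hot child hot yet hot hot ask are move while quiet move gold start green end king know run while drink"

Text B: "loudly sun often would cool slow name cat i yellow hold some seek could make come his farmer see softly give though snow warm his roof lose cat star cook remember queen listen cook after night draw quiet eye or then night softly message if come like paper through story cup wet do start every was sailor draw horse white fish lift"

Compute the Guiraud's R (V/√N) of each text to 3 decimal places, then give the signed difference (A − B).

-3.276

A: V=28, N=57, R=3.709
B: V=55, N=62, R=6.985
Difference = 3.709 − 6.985 = -3.276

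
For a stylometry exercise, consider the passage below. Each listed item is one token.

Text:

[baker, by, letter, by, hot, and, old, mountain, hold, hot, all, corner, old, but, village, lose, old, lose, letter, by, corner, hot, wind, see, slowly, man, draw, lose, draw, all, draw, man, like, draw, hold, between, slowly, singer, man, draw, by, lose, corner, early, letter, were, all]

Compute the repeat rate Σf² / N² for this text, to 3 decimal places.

0.059

Frequencies: draw:5, by:4, lose:4, letter:3, hot:3, old:3, all:3, corner:3, man:3, hold:2, slowly:2, baker:1, and:1, mountain:1, but:1, village:1, wind:1, see:1, like:1, between:1, … (3 more, each freq 1)
Σf² = 131; N² = 2209
Repeat rate = 131 / 2209 = 0.059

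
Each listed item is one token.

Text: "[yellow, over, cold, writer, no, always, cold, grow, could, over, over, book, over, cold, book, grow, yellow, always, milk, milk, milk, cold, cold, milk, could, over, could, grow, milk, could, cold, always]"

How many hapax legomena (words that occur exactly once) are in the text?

2

Frequencies: cold:6, over:5, milk:5, could:4, always:3, grow:3, yellow:2, book:2, writer:1, no:1
Hapax (freq=1): no, writer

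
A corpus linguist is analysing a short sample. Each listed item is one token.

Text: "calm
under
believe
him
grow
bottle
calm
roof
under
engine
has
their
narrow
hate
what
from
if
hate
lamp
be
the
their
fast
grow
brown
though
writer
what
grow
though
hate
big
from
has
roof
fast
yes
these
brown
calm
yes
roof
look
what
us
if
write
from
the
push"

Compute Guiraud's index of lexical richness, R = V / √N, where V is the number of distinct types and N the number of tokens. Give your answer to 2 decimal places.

N = 50, V = 29.
√N = 7.071068
R = 29 / 7.071068 = 4.10

4.10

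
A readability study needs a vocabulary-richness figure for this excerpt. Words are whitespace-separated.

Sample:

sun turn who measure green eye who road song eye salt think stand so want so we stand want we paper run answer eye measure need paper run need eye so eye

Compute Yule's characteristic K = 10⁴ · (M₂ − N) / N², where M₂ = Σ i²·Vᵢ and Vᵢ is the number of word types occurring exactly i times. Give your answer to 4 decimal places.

410.1563

Frequencies: eye:5, so:3, who:2, measure:2, stand:2, want:2, we:2, paper:2, run:2, need:2, sun:1, turn:1, green:1, road:1, song:1, salt:1, think:1, answer:1
N = 32. Frequency spectrum: V_1=8, V_2=8, V_3=1, V_5=1
M₂ = 1²·8 + 2²·8 + 3²·1 + 5²·1 = 74
K = 10000 × (74 − 32) / 32² = 410.1563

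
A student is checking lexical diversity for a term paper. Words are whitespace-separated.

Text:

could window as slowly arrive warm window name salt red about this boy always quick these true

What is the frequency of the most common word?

Frequencies: window:2, could:1, as:1, slowly:1, arrive:1, warm:1, name:1, salt:1, red:1, about:1, this:1, boy:1, always:1, quick:1, these:1, true:1
Most common: 'window' with frequency 2.

2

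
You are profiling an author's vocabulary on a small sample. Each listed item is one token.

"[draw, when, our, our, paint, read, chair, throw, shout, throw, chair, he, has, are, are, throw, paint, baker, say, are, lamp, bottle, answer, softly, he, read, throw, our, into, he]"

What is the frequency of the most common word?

Frequencies: throw:4, our:3, he:3, are:3, paint:2, read:2, chair:2, draw:1, when:1, shout:1, has:1, baker:1, say:1, lamp:1, bottle:1, answer:1, softly:1, into:1
Most common: 'throw' with frequency 4.

4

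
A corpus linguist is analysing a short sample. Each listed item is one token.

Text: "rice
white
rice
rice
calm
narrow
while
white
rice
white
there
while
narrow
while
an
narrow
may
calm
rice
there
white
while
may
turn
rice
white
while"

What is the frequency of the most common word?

6

Frequencies: rice:6, white:5, while:5, narrow:3, calm:2, there:2, may:2, an:1, turn:1
Most common: 'rice' with frequency 6.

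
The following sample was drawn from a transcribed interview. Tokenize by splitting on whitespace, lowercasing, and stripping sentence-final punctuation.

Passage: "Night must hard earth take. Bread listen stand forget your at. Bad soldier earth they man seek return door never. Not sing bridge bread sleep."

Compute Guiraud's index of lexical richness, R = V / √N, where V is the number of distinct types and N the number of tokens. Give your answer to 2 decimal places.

4.60

N = 25, V = 23.
√N = 5.000000
R = 23 / 5.000000 = 4.60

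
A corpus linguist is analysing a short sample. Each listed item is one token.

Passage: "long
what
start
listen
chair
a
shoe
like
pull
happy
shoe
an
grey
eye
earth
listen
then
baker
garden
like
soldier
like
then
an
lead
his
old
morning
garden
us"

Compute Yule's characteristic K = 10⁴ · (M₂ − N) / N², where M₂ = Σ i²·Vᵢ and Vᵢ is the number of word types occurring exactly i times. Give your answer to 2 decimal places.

Frequencies: like:3, listen:2, shoe:2, an:2, then:2, garden:2, long:1, what:1, start:1, chair:1, a:1, pull:1, happy:1, grey:1, eye:1, earth:1, baker:1, soldier:1, lead:1, his:1, … (3 more, each freq 1)
N = 30. Frequency spectrum: V_1=17, V_2=5, V_3=1
M₂ = 1²·17 + 2²·5 + 3²·1 = 46
K = 10000 × (46 − 30) / 30² = 177.78

177.78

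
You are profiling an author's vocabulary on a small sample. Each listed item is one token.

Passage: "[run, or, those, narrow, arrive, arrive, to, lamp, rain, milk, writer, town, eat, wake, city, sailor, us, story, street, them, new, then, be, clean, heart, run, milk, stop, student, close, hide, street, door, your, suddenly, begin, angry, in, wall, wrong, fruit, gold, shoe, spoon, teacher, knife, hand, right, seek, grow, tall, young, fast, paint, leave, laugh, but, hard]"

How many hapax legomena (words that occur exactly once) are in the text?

Frequencies: run:2, arrive:2, milk:2, street:2, or:1, those:1, narrow:1, to:1, lamp:1, rain:1, writer:1, town:1, eat:1, wake:1, city:1, sailor:1, us:1, story:1, them:1, new:1, … (34 more, each freq 1)
Hapax (freq=1): angry, be, begin, but, city, clean, close, door, eat, fast, fruit, gold, grow, hand, hard, heart, hide, in, knife, lamp, laugh, leave, narrow, new, or, paint, rain, right, sailor, seek, shoe, spoon, stop, story, student, suddenly, tall, teacher, them, then, those, to, town, us, wake, wall, writer, wrong, young, your

50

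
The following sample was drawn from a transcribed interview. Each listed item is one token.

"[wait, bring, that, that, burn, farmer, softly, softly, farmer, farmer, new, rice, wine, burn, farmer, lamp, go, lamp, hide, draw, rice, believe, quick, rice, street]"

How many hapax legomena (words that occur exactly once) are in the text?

Frequencies: farmer:4, rice:3, that:2, burn:2, softly:2, lamp:2, wait:1, bring:1, new:1, wine:1, go:1, hide:1, draw:1, believe:1, quick:1, street:1
Hapax (freq=1): believe, bring, draw, go, hide, new, quick, street, wait, wine

10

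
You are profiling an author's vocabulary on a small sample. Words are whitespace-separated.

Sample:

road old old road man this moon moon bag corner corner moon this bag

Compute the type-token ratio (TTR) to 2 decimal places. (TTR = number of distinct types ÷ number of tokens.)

N = 14 tokens, V = 7 types.
TTR = V / N = 7 / 14 = 0.50

0.50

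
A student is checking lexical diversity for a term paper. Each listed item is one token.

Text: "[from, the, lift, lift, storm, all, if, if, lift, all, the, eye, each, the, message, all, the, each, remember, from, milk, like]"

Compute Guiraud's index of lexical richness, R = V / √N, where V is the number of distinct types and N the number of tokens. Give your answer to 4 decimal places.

N = 22, V = 12.
√N = 4.690416
R = 12 / 4.690416 = 2.5584

2.5584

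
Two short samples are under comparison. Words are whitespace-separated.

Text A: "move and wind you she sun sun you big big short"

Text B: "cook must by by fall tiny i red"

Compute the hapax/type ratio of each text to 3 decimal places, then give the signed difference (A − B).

-0.232

A: hapax=5, V=8, ratio=0.625
B: hapax=6, V=7, ratio=0.857
Difference = 0.625 − 0.857 = -0.232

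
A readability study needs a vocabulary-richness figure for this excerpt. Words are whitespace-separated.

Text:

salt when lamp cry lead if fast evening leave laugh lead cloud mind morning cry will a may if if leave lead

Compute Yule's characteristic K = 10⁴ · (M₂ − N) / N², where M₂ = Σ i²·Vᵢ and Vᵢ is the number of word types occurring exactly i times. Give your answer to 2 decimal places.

330.58

Frequencies: lead:3, if:3, cry:2, leave:2, salt:1, when:1, lamp:1, fast:1, evening:1, laugh:1, cloud:1, mind:1, morning:1, will:1, a:1, may:1
N = 22. Frequency spectrum: V_1=12, V_2=2, V_3=2
M₂ = 1²·12 + 2²·2 + 3²·2 = 38
K = 10000 × (38 − 22) / 22² = 330.58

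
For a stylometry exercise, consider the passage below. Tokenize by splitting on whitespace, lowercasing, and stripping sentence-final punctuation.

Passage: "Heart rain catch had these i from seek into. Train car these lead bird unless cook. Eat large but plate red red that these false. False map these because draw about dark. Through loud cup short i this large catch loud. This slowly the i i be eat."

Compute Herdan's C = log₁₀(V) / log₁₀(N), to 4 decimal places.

0.9184

N = 48, V = 35.
log₁₀(V) = 1.544068, log₁₀(N) = 1.681241
C = 1.544068 / 1.681241 = 0.9184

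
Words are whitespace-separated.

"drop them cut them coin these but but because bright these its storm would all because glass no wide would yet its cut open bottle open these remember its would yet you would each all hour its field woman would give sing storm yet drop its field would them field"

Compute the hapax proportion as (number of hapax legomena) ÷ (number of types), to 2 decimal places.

0.50

Frequencies: would:6, its:5, them:3, these:3, yet:3, field:3, drop:2, cut:2, but:2, because:2, storm:2, all:2, open:2, coin:1, bright:1, glass:1, no:1, wide:1, bottle:1, remember:1, … (6 more, each freq 1)
Hapax count = 13; type count = 26.
Ratio = 13 / 26 = 0.50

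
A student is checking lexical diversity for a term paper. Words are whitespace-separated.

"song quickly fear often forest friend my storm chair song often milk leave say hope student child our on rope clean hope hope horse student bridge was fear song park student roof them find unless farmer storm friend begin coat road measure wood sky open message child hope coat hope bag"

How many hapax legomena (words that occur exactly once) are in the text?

28

Frequencies: hope:5, song:3, student:3, fear:2, often:2, friend:2, storm:2, child:2, coat:2, quickly:1, forest:1, my:1, chair:1, milk:1, leave:1, say:1, our:1, on:1, rope:1, clean:1, … (17 more, each freq 1)
Hapax (freq=1): bag, begin, bridge, chair, clean, farmer, find, forest, horse, leave, measure, message, milk, my, on, open, our, park, quickly, road, roof, rope, say, sky, them, unless, was, wood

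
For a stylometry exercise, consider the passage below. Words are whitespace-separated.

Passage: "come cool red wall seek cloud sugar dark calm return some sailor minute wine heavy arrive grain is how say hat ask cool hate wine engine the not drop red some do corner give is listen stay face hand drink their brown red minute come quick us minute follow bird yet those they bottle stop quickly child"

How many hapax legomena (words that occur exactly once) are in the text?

Frequencies: red:3, minute:3, come:2, cool:2, some:2, wine:2, is:2, wall:1, seek:1, cloud:1, sugar:1, dark:1, calm:1, return:1, sailor:1, heavy:1, arrive:1, grain:1, how:1, say:1, … (28 more, each freq 1)
Hapax (freq=1): arrive, ask, bird, bottle, brown, calm, child, cloud, corner, dark, do, drink, drop, engine, face, follow, give, grain, hand, hat, hate, heavy, how, listen, not, quick, quickly, return, sailor, say, seek, stay, stop, sugar, the, their, they, those, us, wall, yet

41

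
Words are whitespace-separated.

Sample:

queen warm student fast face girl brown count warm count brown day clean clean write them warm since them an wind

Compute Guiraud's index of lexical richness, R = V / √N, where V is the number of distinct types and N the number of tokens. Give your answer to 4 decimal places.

N = 21, V = 15.
√N = 4.582576
R = 15 / 4.582576 = 3.2733

3.2733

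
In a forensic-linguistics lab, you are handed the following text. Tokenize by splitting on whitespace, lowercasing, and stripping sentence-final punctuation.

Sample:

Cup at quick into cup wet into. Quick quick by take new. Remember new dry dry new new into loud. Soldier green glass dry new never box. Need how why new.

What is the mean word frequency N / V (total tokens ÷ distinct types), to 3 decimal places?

1.632

N = 31 tokens, V = 19 types.
Mean frequency = N / V = 31 / 19 = 1.632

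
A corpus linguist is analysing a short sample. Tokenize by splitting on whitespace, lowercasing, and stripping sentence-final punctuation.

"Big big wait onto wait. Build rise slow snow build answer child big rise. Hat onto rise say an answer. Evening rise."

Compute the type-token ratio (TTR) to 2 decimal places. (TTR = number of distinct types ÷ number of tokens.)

N = 22 tokens, V = 13 types.
TTR = V / N = 13 / 22 = 0.59

0.59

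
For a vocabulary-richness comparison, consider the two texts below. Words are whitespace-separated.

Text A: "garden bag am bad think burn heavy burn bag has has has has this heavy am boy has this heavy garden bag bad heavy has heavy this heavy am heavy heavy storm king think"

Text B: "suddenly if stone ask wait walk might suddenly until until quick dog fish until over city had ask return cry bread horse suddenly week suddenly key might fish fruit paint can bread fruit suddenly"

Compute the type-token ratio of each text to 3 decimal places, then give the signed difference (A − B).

TTR(A) = 12/34 = 0.353
TTR(B) = 23/34 = 0.676
Difference = 0.353 − 0.676 = -0.323

-0.323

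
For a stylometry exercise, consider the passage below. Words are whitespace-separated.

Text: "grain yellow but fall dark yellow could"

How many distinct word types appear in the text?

6

Distinct types: {but, could, dark, fall, grain, yellow}
V = 6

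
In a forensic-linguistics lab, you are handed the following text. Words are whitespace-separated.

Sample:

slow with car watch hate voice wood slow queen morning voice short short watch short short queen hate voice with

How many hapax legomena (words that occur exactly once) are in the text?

Frequencies: short:4, voice:3, slow:2, with:2, watch:2, hate:2, queen:2, car:1, wood:1, morning:1
Hapax (freq=1): car, morning, wood

3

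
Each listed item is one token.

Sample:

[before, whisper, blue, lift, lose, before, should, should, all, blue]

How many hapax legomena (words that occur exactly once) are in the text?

4

Frequencies: before:2, blue:2, should:2, whisper:1, lift:1, lose:1, all:1
Hapax (freq=1): all, lift, lose, whisper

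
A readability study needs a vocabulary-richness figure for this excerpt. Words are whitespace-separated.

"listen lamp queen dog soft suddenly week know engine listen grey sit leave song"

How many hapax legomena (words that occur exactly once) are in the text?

12

Frequencies: listen:2, lamp:1, queen:1, dog:1, soft:1, suddenly:1, week:1, know:1, engine:1, grey:1, sit:1, leave:1, song:1
Hapax (freq=1): dog, engine, grey, know, lamp, leave, queen, sit, soft, song, suddenly, week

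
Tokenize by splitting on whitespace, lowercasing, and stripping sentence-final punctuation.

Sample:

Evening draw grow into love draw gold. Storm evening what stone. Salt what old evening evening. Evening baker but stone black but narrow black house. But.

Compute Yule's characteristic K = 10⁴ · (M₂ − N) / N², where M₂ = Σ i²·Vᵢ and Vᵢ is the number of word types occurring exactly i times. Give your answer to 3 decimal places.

502.959

Frequencies: evening:5, but:3, draw:2, what:2, stone:2, black:2, grow:1, into:1, love:1, gold:1, storm:1, salt:1, old:1, baker:1, narrow:1, house:1
N = 26. Frequency spectrum: V_1=10, V_2=4, V_3=1, V_5=1
M₂ = 1²·10 + 2²·4 + 3²·1 + 5²·1 = 60
K = 10000 × (60 − 26) / 26² = 502.959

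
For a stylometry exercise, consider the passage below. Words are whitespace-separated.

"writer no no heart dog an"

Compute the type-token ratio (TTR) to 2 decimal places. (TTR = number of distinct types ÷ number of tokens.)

0.83

N = 6 tokens, V = 5 types.
TTR = V / N = 5 / 6 = 0.83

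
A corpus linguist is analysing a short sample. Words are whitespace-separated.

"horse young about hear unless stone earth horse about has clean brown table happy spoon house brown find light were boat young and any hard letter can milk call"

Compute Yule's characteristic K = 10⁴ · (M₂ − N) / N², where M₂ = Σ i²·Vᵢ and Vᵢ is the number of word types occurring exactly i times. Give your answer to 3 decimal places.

95.125

Frequencies: horse:2, young:2, about:2, brown:2, hear:1, unless:1, stone:1, earth:1, has:1, clean:1, table:1, happy:1, spoon:1, house:1, find:1, light:1, were:1, boat:1, and:1, any:1, … (5 more, each freq 1)
N = 29. Frequency spectrum: V_1=21, V_2=4
M₂ = 1²·21 + 2²·4 = 37
K = 10000 × (37 − 29) / 29² = 95.125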